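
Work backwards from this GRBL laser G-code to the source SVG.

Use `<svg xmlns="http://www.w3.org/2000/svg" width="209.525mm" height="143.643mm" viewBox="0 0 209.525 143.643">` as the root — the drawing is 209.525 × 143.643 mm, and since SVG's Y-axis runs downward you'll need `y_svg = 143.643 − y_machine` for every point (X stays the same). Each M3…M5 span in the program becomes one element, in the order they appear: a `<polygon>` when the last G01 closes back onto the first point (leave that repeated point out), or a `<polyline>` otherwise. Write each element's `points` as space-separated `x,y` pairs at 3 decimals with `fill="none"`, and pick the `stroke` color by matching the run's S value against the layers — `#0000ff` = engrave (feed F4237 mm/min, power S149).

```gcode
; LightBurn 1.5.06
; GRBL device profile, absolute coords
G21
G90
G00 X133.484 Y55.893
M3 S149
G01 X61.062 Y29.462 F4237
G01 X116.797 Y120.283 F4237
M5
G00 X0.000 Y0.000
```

<svg xmlns="http://www.w3.org/2000/svg" width="209.525mm" height="143.643mm" viewBox="0 0 209.525 143.643">
  <polyline points="133.484,87.750 61.062,114.181 116.797,23.360" fill="none" stroke="#0000ff"/>
</svg>

y_svg = 143.643 − y_m. Every run uses S149, so all elements get stroke `#0000ff` (engrave).

[1] open run; points: 133.484,87.750 61.062,114.181 116.797,23.360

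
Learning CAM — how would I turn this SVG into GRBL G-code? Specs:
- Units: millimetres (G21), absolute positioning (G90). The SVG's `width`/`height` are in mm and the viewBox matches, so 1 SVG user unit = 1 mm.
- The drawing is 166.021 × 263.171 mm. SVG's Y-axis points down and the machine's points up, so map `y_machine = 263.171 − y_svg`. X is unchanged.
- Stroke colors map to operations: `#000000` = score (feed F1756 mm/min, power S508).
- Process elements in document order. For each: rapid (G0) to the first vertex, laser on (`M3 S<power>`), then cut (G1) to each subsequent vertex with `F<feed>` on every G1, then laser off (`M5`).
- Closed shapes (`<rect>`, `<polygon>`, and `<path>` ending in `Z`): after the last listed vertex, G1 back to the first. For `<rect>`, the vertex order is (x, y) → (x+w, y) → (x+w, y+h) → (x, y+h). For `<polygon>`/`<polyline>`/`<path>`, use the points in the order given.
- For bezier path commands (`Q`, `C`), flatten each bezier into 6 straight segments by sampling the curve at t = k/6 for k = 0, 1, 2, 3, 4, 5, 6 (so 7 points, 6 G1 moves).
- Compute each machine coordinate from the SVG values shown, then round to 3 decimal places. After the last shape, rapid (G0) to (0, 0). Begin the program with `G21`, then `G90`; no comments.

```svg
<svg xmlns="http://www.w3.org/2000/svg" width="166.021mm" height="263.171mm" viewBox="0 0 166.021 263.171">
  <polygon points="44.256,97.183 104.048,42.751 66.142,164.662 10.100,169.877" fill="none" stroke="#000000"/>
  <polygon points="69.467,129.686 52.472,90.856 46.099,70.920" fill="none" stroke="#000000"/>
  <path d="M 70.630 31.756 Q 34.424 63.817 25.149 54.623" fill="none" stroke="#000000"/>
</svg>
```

G21
G90
G0 X44.256 Y165.988
M3 S508
G1 X104.048 Y220.420 F1756
G1 X66.142 Y98.509 F1756
G1 X10.100 Y93.294 F1756
G1 X44.256 Y165.988 F1756
M5
G0 X69.467 Y133.485
M3 S508
G1 X52.472 Y172.315 F1756
G1 X46.099 Y192.251 F1756
G1 X69.467 Y133.485 F1756
M5
G0 X70.630 Y231.415
M3 S508
G1 X59.309 Y221.874 F1756
G1 X49.485 Y214.625 F1756
G1 X41.157 Y209.668 F1756
G1 X34.325 Y207.003 F1756
G1 X28.989 Y206.629 F1756
G1 X25.149 Y208.548 F1756
M5
G0 X0.000 Y0.000

Since the viewBox matches the mm dimensions, user units are millimetres directly. The only transform is the Y-flip y_m = 263.171 − y_svg.

Shape 1 is a closed polygon drawn with `<polygon>`. Its stroke #000000 means score at S508, F1756. After flipping Y the toolpath is (44.256,165.988) → (104.048,220.420) → (66.142,98.509) → (10.100,93.294) → (44.256,165.988), returning to the start.

Shape 2 is a closed polygon drawn with `<polygon>`. Its stroke #000000 means score at S508, F1756. After flipping Y the toolpath is (69.467,133.485) → (52.472,172.315) → (46.099,192.251) → (69.467,133.485), returning to the start.

Shape 3 is a quadratic bezier drawn with `<path>`. Its stroke #000000 means score at S508, F1756. After flipping Y the toolpath is (70.630,231.415) → (59.309,221.874) → (49.485,214.625) → (41.157,209.668) → (34.325,207.003) → (28.989,206.629) → (25.149,208.548).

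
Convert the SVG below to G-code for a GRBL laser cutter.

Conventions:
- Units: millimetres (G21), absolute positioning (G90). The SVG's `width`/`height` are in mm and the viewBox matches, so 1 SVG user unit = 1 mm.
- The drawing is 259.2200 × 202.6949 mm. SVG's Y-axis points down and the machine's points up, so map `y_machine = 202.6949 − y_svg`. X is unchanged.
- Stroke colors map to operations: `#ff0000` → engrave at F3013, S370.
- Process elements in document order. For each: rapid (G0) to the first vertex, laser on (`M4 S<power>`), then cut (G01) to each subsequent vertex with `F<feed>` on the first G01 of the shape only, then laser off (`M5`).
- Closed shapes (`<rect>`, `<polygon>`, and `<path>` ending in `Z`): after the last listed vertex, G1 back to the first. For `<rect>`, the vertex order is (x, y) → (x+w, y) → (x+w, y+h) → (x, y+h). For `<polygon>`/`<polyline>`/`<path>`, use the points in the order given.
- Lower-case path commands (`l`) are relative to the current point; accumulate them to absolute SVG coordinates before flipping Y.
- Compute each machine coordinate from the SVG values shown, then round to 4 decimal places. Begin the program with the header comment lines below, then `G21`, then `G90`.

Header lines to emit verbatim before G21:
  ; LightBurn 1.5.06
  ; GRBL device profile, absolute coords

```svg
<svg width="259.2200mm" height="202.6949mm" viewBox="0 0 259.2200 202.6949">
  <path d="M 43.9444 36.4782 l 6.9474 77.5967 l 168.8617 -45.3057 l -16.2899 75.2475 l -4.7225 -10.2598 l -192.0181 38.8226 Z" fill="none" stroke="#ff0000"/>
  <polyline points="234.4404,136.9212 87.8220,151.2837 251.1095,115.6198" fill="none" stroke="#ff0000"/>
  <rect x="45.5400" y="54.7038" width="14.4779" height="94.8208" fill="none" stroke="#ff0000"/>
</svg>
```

; LightBurn 1.5.06
; GRBL device profile, absolute coords
G21
G90
G0 X43.9444 Y166.2167
M4 S370
G01 X50.8918 Y88.6200 F3013
G01 X219.7535 Y133.9257
G01 X203.4636 Y58.6782
G01 X198.7411 Y68.9380
G01 X6.7230 Y30.1154
G01 X43.9444 Y166.2167
M5
G0 X234.4404 Y65.7737
M4 S370
G01 X87.8220 Y51.4112 F3013
G01 X251.1095 Y87.0751
M5
G0 X45.5400 Y147.9911
M4 S370
G01 X60.0179 Y147.9911 F3013
G01 X60.0179 Y53.1703
G01 X45.5400 Y53.1703
G01 X45.5400 Y147.9911
M5

viewBox `0 0 259.2200 202.6949` with mm width/height → 1 unit = 1 mm. Flip: y_m = 202.6949 − y_svg.

**Shape 1** — `<path>` closed polygon, stroke `#ff0000` → engrave (S370, F3013). Machine vertices: (43.9444,166.2167) → (50.8918,88.6200) → (219.7535,133.9257) → (203.4636,58.6782) → (198.7411,68.9380) → (6.7230,30.1154) → (43.9444,166.2167). Closed: final G1 returns to the first vertex.

**Shape 2** — `<polyline>` open polyline, stroke `#ff0000` → engrave (S370, F3013). Machine vertices: (234.4404,65.7737) → (87.8220,51.4112) → (251.1095,87.0751). Open path.

**Shape 3** — `<rect>` rectangle, stroke `#ff0000` → engrave (S370, F3013). Machine vertices: (45.5400,147.9911) → (60.0179,147.9911) → (60.0179,53.1703) → (45.5400,53.1703) → (45.5400,147.9911). Closed: final G1 returns to the first vertex.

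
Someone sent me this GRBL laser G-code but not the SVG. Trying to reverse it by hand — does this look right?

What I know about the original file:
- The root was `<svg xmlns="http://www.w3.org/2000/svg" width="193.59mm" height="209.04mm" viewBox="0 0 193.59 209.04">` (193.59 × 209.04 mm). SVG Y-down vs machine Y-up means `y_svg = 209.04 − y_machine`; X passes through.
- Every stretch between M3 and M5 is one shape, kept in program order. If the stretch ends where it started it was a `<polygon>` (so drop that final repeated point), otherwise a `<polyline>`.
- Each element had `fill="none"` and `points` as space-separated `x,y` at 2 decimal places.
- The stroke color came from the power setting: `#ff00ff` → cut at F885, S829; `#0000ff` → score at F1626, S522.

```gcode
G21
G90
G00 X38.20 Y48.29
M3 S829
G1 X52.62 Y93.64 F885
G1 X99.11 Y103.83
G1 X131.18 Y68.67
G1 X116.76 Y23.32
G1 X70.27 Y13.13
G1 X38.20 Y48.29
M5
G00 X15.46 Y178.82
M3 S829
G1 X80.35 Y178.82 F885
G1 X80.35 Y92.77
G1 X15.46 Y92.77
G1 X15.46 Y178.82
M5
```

<svg xmlns="http://www.w3.org/2000/svg" width="193.59mm" height="209.04mm" viewBox="0 0 193.59 209.04">
  <polygon points="38.20,160.75 52.62,115.40 99.11,105.21 131.18,140.37 116.76,185.72 70.27,195.91" fill="none" stroke="#ff00ff"/>
  <polygon points="15.46,30.22 80.35,30.22 80.35,116.27 15.46,116.27" fill="none" stroke="#ff00ff"/>
</svg>

Each laser-on run becomes one SVG element. Flip Y back into SVG space with y_svg = 209.04 − y_machine. Every run uses S829, so all elements get stroke `#ff00ff` (cut).

Run 1: The run returns to its start, so emit a `<polygon>` with points (Y-flipped): 38.20,160.75 52.62,115.40 99.11,105.21 131.18,140.37 116.76,185.72 70.27,195.91.

Run 2: The run returns to its start, so emit a `<polygon>` with points (Y-flipped): 15.46,30.22 80.35,30.22 80.35,116.27 15.46,116.27.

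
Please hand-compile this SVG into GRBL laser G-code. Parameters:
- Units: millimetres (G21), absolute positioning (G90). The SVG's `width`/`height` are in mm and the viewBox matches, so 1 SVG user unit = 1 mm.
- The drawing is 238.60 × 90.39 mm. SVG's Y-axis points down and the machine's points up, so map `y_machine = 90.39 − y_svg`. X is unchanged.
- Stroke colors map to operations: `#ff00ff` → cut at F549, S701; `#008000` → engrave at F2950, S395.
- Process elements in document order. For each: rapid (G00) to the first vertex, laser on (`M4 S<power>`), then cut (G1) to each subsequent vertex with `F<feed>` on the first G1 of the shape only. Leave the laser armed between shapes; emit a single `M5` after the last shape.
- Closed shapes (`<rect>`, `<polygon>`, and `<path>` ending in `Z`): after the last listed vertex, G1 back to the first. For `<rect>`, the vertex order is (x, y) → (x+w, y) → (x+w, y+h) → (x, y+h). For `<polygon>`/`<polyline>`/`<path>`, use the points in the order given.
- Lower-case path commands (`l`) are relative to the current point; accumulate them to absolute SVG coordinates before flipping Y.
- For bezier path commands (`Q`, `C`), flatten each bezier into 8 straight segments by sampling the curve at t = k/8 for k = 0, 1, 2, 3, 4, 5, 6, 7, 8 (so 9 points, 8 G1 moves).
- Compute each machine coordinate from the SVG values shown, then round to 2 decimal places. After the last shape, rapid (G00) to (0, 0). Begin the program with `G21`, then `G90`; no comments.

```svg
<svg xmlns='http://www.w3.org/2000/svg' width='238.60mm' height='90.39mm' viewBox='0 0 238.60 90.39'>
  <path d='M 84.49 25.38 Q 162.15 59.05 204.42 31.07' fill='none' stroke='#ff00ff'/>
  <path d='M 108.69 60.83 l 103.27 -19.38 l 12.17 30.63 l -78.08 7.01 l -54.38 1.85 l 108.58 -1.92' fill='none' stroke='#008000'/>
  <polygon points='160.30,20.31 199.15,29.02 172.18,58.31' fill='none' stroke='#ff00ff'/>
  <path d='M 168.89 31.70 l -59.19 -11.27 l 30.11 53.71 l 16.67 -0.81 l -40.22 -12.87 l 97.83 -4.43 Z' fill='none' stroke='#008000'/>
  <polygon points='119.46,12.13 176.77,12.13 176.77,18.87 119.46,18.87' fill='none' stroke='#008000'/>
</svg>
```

1 u = 1 mm; y_m = 90.39 − y.

[1] `<path>` quadratic bezier, #ff00ff→cut S701 F549: (84.49,65.01) → (103.35,57.56) → (121.11,52.03) → (137.76,48.43) → (153.30,46.75) → (167.74,47.00) → (181.07,49.18) → (193.30,53.29) → (204.42,59.32)

[2] `<path>` open polyline, #008000→engrave S395 F2950: (108.69,29.56) → (211.96,48.94) → (224.13,18.31) → (146.05,11.30) → (91.67,9.45) → (200.25,11.37)

[3] `<polygon>` regular polygon, #ff00ff→cut S701 F549: (160.30,70.08) → (199.15,61.37) → (172.18,32.08) → (160.30,70.08) (closed)

[4] `<path>` closed polygon, #008000→engrave S395 F2950: (168.89,58.69) → (109.70,69.96) → (139.81,16.25) → (156.48,17.06) → (116.26,29.93) → (214.09,34.36) → (168.89,58.69) (closed)

[5] `<polygon>` rectangle, #008000→engrave S395 F2950: (119.46,78.26) → (176.77,78.26) → (176.77,71.52) → (119.46,71.52) → (119.46,78.26) (closed)

G21
G90
G00 X84.49 Y65.01
M4 S701
G1 X103.35 Y57.56 F549
G1 X121.11 Y52.03
G1 X137.76 Y48.43
G1 X153.30 Y46.75
G1 X167.74 Y47.00
G1 X181.07 Y49.18
G1 X193.30 Y53.29
G1 X204.42 Y59.32
G00 X108.69 Y29.56
M4 S395
G1 X211.96 Y48.94 F2950
G1 X224.13 Y18.31
G1 X146.05 Y11.30
G1 X91.67 Y9.45
G1 X200.25 Y11.37
G00 X160.30 Y70.08
M4 S701
G1 X199.15 Y61.37 F549
G1 X172.18 Y32.08
G1 X160.30 Y70.08
G00 X168.89 Y58.69
M4 S395
G1 X109.70 Y69.96 F2950
G1 X139.81 Y16.25
G1 X156.48 Y17.06
G1 X116.26 Y29.93
G1 X214.09 Y34.36
G1 X168.89 Y58.69
G00 X119.46 Y78.26
M4 S395
G1 X176.77 Y78.26 F2950
G1 X176.77 Y71.52
G1 X119.46 Y71.52
G1 X119.46 Y78.26
M5
G00 X0.00 Y0.00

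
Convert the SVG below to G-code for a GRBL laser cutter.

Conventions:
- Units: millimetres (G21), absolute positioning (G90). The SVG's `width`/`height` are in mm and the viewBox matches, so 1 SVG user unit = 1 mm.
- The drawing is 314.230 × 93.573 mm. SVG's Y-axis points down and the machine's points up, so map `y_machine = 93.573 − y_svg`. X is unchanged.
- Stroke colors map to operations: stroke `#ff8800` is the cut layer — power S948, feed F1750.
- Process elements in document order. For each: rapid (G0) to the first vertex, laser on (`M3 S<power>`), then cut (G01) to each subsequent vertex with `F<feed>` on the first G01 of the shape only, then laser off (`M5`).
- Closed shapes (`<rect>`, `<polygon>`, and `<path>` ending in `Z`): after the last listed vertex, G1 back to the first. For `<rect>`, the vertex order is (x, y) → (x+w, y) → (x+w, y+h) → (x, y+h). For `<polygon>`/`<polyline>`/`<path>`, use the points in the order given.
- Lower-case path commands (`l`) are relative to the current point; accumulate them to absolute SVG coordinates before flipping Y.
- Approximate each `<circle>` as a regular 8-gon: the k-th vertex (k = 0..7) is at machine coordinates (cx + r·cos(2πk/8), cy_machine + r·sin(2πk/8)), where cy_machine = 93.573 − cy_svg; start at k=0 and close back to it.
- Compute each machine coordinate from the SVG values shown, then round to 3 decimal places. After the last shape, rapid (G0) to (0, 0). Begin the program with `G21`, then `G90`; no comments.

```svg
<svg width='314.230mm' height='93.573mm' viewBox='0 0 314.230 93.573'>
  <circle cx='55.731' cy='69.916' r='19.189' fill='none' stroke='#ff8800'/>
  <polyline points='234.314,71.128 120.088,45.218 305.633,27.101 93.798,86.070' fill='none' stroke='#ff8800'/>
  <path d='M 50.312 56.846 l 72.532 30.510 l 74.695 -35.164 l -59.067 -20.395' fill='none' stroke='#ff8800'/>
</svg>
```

viewBox `0 0 314.230 93.573` with mm width/height → 1 unit = 1 mm. Flip: y_m = 93.573 − y_svg.

**Shape 1** — `<circle>` circle, stroke `#ff8800` → cut (S948, F1750). Machine vertices: (74.920,23.657) → (69.300,37.226) → (55.731,42.846) → (42.162,37.226) → (36.542,23.657) → (42.162,10.088) → (55.731,4.468) → (69.300,10.088) → (74.920,23.657). Closed: final G1 returns to the first vertex.

**Shape 2** — `<polyline>` open polyline, stroke `#ff8800` → cut (S948, F1750). Machine vertices: (234.314,22.445) → (120.088,48.355) → (305.633,66.472) → (93.798,7.503). Open path.

**Shape 3** — `<path>` open polyline, stroke `#ff8800` → cut (S948, F1750). Machine vertices: (50.312,36.727) → (122.844,6.217) → (197.539,41.381) → (138.472,61.776). Open path.

G21
G90
G0 X74.920 Y23.657
M3 S948
G01 X69.300 Y37.226 F1750
G01 X55.731 Y42.846
G01 X42.162 Y37.226
G01 X36.542 Y23.657
G01 X42.162 Y10.088
G01 X55.731 Y4.468
G01 X69.300 Y10.088
G01 X74.920 Y23.657
M5
G0 X234.314 Y22.445
M3 S948
G01 X120.088 Y48.355 F1750
G01 X305.633 Y66.472
G01 X93.798 Y7.503
M5
G0 X50.312 Y36.727
M3 S948
G01 X122.844 Y6.217 F1750
G01 X197.539 Y41.381
G01 X138.472 Y61.776
M5
G0 X0.000 Y0.000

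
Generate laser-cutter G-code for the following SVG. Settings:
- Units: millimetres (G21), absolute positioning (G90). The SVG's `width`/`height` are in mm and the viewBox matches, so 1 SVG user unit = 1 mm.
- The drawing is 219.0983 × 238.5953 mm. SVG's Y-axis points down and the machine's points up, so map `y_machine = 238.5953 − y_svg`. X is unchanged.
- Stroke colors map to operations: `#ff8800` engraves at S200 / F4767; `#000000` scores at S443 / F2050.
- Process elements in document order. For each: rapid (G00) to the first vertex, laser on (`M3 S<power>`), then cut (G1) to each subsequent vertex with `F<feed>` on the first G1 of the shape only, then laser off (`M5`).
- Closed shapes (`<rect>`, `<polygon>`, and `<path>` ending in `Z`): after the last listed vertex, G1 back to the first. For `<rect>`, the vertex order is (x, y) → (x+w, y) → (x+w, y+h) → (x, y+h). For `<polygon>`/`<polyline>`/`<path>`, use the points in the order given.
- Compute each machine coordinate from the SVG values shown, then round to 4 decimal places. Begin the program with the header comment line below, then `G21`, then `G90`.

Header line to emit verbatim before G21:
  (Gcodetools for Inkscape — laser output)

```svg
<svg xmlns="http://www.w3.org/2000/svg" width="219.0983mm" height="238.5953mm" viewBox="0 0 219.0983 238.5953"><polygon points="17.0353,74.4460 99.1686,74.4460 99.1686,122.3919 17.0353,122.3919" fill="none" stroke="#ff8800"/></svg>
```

1 u = 1 mm; y_m = 238.5953 − y.

[1] `<polygon>` rectangle, #ff8800→engrave S200 F4767: (17.0353,164.1493) → (99.1686,164.1493) → (99.1686,116.2034) → (17.0353,116.2034) → (17.0353,164.1493) (closed)

(Gcodetools for Inkscape — laser output)
G21
G90
G00 X17.0353 Y164.1493
M3 S200
G1 X99.1686 Y164.1493 F4767
G1 X99.1686 Y116.2034
G1 X17.0353 Y116.2034
G1 X17.0353 Y164.1493
M5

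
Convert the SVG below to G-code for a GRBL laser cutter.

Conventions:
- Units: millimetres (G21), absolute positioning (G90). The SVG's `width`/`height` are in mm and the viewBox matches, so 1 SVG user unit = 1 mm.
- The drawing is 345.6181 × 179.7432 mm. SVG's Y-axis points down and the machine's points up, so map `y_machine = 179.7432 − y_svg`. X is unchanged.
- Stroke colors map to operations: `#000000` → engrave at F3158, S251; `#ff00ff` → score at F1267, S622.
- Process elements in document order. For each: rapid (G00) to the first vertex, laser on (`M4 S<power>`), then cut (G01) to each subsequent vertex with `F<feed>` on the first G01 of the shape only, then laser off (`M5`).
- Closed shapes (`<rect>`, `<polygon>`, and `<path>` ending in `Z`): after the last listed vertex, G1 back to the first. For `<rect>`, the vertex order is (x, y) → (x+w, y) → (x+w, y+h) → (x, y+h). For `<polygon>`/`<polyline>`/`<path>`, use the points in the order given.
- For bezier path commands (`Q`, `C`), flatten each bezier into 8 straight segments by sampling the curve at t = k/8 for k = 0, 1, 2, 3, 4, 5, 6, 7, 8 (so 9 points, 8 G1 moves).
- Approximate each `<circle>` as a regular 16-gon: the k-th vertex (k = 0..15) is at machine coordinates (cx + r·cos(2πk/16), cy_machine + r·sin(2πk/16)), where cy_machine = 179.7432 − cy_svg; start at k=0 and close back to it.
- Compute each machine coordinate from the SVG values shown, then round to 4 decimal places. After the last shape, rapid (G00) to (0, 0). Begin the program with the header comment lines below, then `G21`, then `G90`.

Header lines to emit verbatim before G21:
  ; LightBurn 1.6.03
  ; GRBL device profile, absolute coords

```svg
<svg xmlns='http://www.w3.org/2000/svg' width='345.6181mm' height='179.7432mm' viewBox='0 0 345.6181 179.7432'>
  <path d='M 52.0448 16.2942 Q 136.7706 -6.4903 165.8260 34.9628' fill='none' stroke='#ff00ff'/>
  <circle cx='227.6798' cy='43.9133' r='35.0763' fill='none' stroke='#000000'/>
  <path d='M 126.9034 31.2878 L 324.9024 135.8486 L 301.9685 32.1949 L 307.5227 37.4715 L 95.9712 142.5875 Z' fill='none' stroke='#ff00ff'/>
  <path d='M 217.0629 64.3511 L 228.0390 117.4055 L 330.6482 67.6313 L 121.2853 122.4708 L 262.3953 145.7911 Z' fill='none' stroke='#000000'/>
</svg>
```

Since the viewBox matches the mm dimensions, user units are millimetres directly. The only transform is the Y-flip y_m = 179.7432 − y_svg.

Shape 1 is a quadratic bezier drawn with `<path>`. Its stroke #ff00ff means score at S622, F1267. After flipping Y the toolpath is (52.0448,163.4490) → (72.3564,168.1414) → (90.9283,170.8264) → (107.7605,171.5040) → (122.8530,170.1741) → (136.2058,166.8368) → (147.8189,161.4921) → (157.6923,154.1400) → (165.8260,144.7804).

Shape 2 is a circle drawn with `<circle>`. Its stroke #000000 means engrave at S251, F3158. After flipping Y the toolpath is (262.7561,135.8299) → (260.0861,149.2530) → (252.4825,160.6326) → (241.1029,168.2362) → (227.6798,170.9062) → (214.2567,168.2362) → (202.8771,160.6326) → (195.2735,149.2530) → (192.6035,135.8299) → (195.2735,122.4068) → (202.8771,111.0272) → (214.2567,103.4236) → (227.6798,100.7536) → (241.1029,103.4236) → (252.4825,111.0272) → (260.0861,122.4068) → (262.7561,135.8299), returning to the start.

Shape 3 is a closed polygon drawn with `<path>`. Its stroke #ff00ff means score at S622, F1267. After flipping Y the toolpath is (126.9034,148.4554) → (324.9024,43.8946) → (301.9685,147.5483) → (307.5227,142.2717) → (95.9712,37.1557) → (126.9034,148.4554), returning to the start.

Shape 4 is a closed polygon drawn with `<path>`. Its stroke #000000 means engrave at S251, F3158. After flipping Y the toolpath is (217.0629,115.3921) → (228.0390,62.3377) → (330.6482,112.1119) → (121.2853,57.2724) → (262.3953,33.9521) → (217.0629,115.3921), returning to the start.

; LightBurn 1.6.03
; GRBL device profile, absolute coords
G21
G90
G00 X52.0448 Y163.4490
M4 S622
G01 X72.3564 Y168.1414 F1267
G01 X90.9283 Y170.8264
G01 X107.7605 Y171.5040
G01 X122.8530 Y170.1741
G01 X136.2058 Y166.8368
G01 X147.8189 Y161.4921
G01 X157.6923 Y154.1400
G01 X165.8260 Y144.7804
M5
G00 X262.7561 Y135.8299
M4 S251
G01 X260.0861 Y149.2530 F3158
G01 X252.4825 Y160.6326
G01 X241.1029 Y168.2362
G01 X227.6798 Y170.9062
G01 X214.2567 Y168.2362
G01 X202.8771 Y160.6326
G01 X195.2735 Y149.2530
G01 X192.6035 Y135.8299
G01 X195.2735 Y122.4068
G01 X202.8771 Y111.0272
G01 X214.2567 Y103.4236
G01 X227.6798 Y100.7536
G01 X241.1029 Y103.4236
G01 X252.4825 Y111.0272
G01 X260.0861 Y122.4068
G01 X262.7561 Y135.8299
M5
G00 X126.9034 Y148.4554
M4 S622
G01 X324.9024 Y43.8946 F1267
G01 X301.9685 Y147.5483
G01 X307.5227 Y142.2717
G01 X95.9712 Y37.1557
G01 X126.9034 Y148.4554
M5
G00 X217.0629 Y115.3921
M4 S251
G01 X228.0390 Y62.3377 F3158
G01 X330.6482 Y112.1119
G01 X121.2853 Y57.2724
G01 X262.3953 Y33.9521
G01 X217.0629 Y115.3921
M5
G00 X0.0000 Y0.0000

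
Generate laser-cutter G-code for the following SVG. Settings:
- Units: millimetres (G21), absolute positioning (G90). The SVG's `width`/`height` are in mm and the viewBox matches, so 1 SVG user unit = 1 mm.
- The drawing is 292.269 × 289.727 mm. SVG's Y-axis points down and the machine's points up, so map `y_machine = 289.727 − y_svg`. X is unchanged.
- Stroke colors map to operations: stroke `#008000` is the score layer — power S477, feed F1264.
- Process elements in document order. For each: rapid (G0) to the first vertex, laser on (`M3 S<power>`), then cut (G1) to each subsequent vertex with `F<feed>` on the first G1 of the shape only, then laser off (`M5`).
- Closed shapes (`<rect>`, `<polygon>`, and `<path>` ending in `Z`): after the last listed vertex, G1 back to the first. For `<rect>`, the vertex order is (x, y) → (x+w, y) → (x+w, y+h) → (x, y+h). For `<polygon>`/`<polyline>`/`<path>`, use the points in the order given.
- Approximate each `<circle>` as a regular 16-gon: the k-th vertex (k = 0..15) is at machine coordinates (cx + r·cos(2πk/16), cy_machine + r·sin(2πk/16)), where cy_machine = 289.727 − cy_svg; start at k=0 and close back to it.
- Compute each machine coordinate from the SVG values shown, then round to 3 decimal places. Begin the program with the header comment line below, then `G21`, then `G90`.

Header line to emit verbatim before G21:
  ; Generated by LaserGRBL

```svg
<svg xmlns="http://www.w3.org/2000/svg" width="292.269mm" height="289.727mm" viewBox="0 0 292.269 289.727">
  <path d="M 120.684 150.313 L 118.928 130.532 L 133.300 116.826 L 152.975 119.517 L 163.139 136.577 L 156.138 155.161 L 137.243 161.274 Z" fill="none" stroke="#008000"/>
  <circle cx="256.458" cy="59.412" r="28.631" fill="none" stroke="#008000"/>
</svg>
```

Since the viewBox matches the mm dimensions, user units are millimetres directly. The only transform is the Y-flip y_m = 289.727 − y_svg.

Shape 1 is a regular polygon drawn with `<path>`. Its stroke #008000 means score at S477, F1264. After flipping Y the toolpath is (120.684,139.414) → (118.928,159.195) → (133.300,172.901) → (152.975,170.210) → (163.139,153.150) → (156.138,134.566) → (137.243,128.453) → (120.684,139.414), returning to the start.

Shape 2 is a circle drawn with `<circle>`. Its stroke #008000 means score at S477, F1264. After flipping Y the toolpath is (285.089,230.315) → (282.910,241.272) → (276.703,250.560) → (267.415,256.767) → (256.458,258.946) → (245.501,256.767) → (236.213,250.560) → (230.006,241.272) → (227.827,230.315) → (230.006,219.358) → (236.213,210.070) → (245.501,203.863) → (256.458,201.684) → (267.415,203.863) → (276.703,210.070) → (282.910,219.358) → (285.089,230.315), returning to the start.

; Generated by LaserGRBL
G21
G90
G0 X120.684 Y139.414
M3 S477
G1 X118.928 Y159.195 F1264
G1 X133.300 Y172.901
G1 X152.975 Y170.210
G1 X163.139 Y153.150
G1 X156.138 Y134.566
G1 X137.243 Y128.453
G1 X120.684 Y139.414
M5
G0 X285.089 Y230.315
M3 S477
G1 X282.910 Y241.272 F1264
G1 X276.703 Y250.560
G1 X267.415 Y256.767
G1 X256.458 Y258.946
G1 X245.501 Y256.767
G1 X236.213 Y250.560
G1 X230.006 Y241.272
G1 X227.827 Y230.315
G1 X230.006 Y219.358
G1 X236.213 Y210.070
G1 X245.501 Y203.863
G1 X256.458 Y201.684
G1 X267.415 Y203.863
G1 X276.703 Y210.070
G1 X282.910 Y219.358
G1 X285.089 Y230.315
M5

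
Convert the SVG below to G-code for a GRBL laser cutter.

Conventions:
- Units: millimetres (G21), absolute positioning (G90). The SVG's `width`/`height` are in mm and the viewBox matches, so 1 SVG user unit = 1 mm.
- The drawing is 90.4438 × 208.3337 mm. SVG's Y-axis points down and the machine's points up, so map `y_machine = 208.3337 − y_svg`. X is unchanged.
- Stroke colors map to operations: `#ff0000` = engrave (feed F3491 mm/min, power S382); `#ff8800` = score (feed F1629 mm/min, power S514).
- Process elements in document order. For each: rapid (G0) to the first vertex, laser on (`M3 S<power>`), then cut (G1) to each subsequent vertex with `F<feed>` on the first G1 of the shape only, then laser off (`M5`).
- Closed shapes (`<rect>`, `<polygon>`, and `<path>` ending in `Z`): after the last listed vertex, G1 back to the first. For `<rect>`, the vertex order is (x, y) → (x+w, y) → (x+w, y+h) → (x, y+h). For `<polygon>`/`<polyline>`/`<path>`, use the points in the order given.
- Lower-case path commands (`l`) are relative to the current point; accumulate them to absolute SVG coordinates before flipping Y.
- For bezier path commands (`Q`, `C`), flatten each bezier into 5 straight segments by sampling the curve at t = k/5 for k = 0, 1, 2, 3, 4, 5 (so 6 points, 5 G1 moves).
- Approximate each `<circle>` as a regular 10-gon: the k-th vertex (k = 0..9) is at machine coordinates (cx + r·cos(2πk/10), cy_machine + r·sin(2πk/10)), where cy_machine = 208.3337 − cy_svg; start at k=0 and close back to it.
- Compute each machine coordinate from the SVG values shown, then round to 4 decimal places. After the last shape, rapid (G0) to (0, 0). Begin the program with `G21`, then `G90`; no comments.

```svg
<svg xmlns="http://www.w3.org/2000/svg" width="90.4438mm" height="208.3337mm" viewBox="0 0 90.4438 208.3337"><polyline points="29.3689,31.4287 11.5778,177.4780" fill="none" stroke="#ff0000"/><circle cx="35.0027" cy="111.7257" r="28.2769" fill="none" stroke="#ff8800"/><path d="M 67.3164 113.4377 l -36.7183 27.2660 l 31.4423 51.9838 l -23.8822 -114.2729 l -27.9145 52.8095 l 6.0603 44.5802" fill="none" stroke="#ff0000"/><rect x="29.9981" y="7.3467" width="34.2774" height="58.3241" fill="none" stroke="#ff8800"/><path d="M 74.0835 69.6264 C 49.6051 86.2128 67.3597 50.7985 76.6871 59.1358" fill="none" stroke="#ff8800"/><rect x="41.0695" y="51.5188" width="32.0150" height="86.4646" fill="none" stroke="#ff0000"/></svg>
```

Since the viewBox matches the mm dimensions, user units are millimetres directly. The only transform is the Y-flip y_m = 208.3337 − y_svg.

Shape 1 is a line segment drawn with `<polyline>`. Its stroke #ff0000 means engrave at S382, F3491. After flipping Y the toolpath is (29.3689,176.9050) → (11.5778,30.8557).

Shape 2 is a circle drawn with `<circle>`. Its stroke #ff8800 means score at S514, F1629. After flipping Y the toolpath is (63.2796,96.6080) → (57.8792,113.2287) → (43.7407,123.5009) → (26.2647,123.5009) → (12.1262,113.2287) → (6.7258,96.6080) → (12.1262,79.9873) → (26.2647,69.7151) → (43.7407,69.7151) → (57.8792,79.9873) → (63.2796,96.6080), returning to the start.

Shape 3 is a open polyline drawn with `<path>`. Its stroke #ff0000 means engrave at S382, F3491. After flipping Y the toolpath is (67.3164,94.8960) → (30.5981,67.6300) → (62.0404,15.6462) → (38.1582,129.9191) → (10.2437,77.1096) → (16.3040,32.5294).

Shape 4 is a rectangle drawn with `<rect>`. Its stroke #ff8800 means score at S514, F1629. After flipping Y the toolpath is (29.9981,200.9870) → (64.2755,200.9870) → (64.2755,142.6629) → (29.9981,142.6629) → (29.9981,200.9870), returning to the start.

Shape 5 is a cubic bezier drawn with `<path>`. Its stroke #ff8800 means score at S514, F1629. After flipping Y the toolpath is (74.0835,138.7073) → (64.0591,134.2295) → (61.7390,137.6358) → (64.6914,144.3300) → (70.4847,149.7161) → (76.6871,149.1979).

Shape 6 is a rectangle drawn with `<rect>`. Its stroke #ff0000 means engrave at S382, F3491. After flipping Y the toolpath is (41.0695,156.8149) → (73.0845,156.8149) → (73.0845,70.3503) → (41.0695,70.3503) → (41.0695,156.8149), returning to the start.

G21
G90
G0 X29.3689 Y176.9050
M3 S382
G1 X11.5778 Y30.8557 F3491
M5
G0 X63.2796 Y96.6080
M3 S514
G1 X57.8792 Y113.2287 F1629
G1 X43.7407 Y123.5009
G1 X26.2647 Y123.5009
G1 X12.1262 Y113.2287
G1 X6.7258 Y96.6080
G1 X12.1262 Y79.9873
G1 X26.2647 Y69.7151
G1 X43.7407 Y69.7151
G1 X57.8792 Y79.9873
G1 X63.2796 Y96.6080
M5
G0 X67.3164 Y94.8960
M3 S382
G1 X30.5981 Y67.6300 F3491
G1 X62.0404 Y15.6462
G1 X38.1582 Y129.9191
G1 X10.2437 Y77.1096
G1 X16.3040 Y32.5294
M5
G0 X29.9981 Y200.9870
M3 S514
G1 X64.2755 Y200.9870 F1629
G1 X64.2755 Y142.6629
G1 X29.9981 Y142.6629
G1 X29.9981 Y200.9870
M5
G0 X74.0835 Y138.7073
M3 S514
G1 X64.0591 Y134.2295 F1629
G1 X61.7390 Y137.6358
G1 X64.6914 Y144.3300
G1 X70.4847 Y149.7161
G1 X76.6871 Y149.1979
M5
G0 X41.0695 Y156.8149
M3 S382
G1 X73.0845 Y156.8149 F3491
G1 X73.0845 Y70.3503
G1 X41.0695 Y70.3503
G1 X41.0695 Y156.8149
M5
G0 X0.0000 Y0.0000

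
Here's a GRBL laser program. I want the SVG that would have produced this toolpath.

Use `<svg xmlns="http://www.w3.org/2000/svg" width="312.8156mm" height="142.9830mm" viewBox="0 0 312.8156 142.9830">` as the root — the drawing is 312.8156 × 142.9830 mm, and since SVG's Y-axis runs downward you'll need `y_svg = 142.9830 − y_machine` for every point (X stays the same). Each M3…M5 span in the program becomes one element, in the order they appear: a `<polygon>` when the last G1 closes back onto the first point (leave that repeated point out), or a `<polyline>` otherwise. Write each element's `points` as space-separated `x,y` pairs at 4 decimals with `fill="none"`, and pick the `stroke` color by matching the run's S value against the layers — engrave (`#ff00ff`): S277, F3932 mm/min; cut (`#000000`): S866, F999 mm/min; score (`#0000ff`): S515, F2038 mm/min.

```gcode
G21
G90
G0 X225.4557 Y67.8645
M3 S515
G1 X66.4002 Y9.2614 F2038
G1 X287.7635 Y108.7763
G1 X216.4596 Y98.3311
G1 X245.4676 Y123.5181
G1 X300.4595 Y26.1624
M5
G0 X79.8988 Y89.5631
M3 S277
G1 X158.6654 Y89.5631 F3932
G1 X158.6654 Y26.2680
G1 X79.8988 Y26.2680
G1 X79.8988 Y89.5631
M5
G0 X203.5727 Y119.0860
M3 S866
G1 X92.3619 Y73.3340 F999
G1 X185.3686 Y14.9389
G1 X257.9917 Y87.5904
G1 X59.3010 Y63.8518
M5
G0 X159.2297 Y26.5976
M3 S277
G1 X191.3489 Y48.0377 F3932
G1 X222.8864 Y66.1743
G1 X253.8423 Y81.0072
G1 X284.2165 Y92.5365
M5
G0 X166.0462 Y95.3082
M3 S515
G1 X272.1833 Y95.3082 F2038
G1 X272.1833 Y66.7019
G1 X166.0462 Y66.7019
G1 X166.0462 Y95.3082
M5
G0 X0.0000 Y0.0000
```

<svg xmlns="http://www.w3.org/2000/svg" width="312.8156mm" height="142.9830mm" viewBox="0 0 312.8156 142.9830">
  <polyline points="225.4557,75.1185 66.4002,133.7216 287.7635,34.2067 216.4596,44.6519 245.4676,19.4649 300.4595,116.8206" fill="none" stroke="#0000ff"/>
  <polygon points="79.8988,53.4199 158.6654,53.4199 158.6654,116.7150 79.8988,116.7150" fill="none" stroke="#ff00ff"/>
  <polyline points="203.5727,23.8970 92.3619,69.6490 185.3686,128.0441 257.9917,55.3926 59.3010,79.1312" fill="none" stroke="#000000"/>
  <polyline points="159.2297,116.3854 191.3489,94.9453 222.8864,76.8087 253.8423,61.9758 284.2165,50.4465" fill="none" stroke="#ff00ff"/>
  <polygon points="166.0462,47.6748 272.1833,47.6748 272.1833,76.2811 166.0462,76.2811" fill="none" stroke="#0000ff"/>
</svg>

y_svg = 142.9830 − y_m.

[1] S515→`#0000ff` (score); open run; points: 225.4557,75.1185 66.4002,133.7216 287.7635,34.2067 216.4596,44.6519 245.4676,19.4649 300.4595,116.8206

[2] S277→`#ff00ff` (engrave); closed run; points: 79.8988,53.4199 158.6654,53.4199 158.6654,116.7150 79.8988,116.7150

[3] S866→`#000000` (cut); open run; points: 203.5727,23.8970 92.3619,69.6490 185.3686,128.0441 257.9917,55.3926 59.3010,79.1312

[4] S277→`#ff00ff` (engrave); open run; points: 159.2297,116.3854 191.3489,94.9453 222.8864,76.8087 253.8423,61.9758 284.2165,50.4465

[5] S515→`#0000ff` (score); closed run; points: 166.0462,47.6748 272.1833,47.6748 272.1833,76.2811 166.0462,76.2811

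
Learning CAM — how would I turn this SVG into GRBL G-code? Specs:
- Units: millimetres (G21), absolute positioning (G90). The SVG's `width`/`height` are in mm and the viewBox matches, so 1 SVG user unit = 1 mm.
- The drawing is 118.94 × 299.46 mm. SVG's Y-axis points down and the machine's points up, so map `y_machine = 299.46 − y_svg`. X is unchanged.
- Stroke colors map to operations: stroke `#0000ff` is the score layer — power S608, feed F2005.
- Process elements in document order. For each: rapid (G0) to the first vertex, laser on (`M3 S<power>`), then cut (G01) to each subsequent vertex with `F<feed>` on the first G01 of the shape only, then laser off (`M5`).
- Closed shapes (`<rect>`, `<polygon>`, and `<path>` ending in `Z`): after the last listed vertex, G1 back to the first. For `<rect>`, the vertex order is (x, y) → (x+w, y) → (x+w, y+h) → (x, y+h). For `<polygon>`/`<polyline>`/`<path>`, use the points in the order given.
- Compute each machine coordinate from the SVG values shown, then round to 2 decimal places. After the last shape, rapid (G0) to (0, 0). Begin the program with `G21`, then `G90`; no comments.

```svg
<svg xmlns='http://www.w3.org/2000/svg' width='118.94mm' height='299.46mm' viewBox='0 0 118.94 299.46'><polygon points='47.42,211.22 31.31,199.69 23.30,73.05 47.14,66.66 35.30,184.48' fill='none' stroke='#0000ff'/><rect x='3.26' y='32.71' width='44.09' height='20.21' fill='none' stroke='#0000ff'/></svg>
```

1 u = 1 mm; y_m = 299.46 − y.

[1] `<polygon>` closed polygon, #0000ff→score S608 F2005: (47.42,88.24) → (31.31,99.77) → (23.30,226.41) → (47.14,232.80) → (35.30,114.98) → (47.42,88.24) (closed)

[2] `<rect>` rectangle, #0000ff→score S608 F2005: (3.26,266.75) → (47.35,266.75) → (47.35,246.54) → (3.26,246.54) → (3.26,266.75) (closed)

G21
G90
G0 X47.42 Y88.24
M3 S608
G01 X31.31 Y99.77 F2005
G01 X23.30 Y226.41
G01 X47.14 Y232.80
G01 X35.30 Y114.98
G01 X47.42 Y88.24
M5
G0 X3.26 Y266.75
M3 S608
G01 X47.35 Y266.75 F2005
G01 X47.35 Y246.54
G01 X3.26 Y246.54
G01 X3.26 Y266.75
M5
G0 X0.00 Y0.00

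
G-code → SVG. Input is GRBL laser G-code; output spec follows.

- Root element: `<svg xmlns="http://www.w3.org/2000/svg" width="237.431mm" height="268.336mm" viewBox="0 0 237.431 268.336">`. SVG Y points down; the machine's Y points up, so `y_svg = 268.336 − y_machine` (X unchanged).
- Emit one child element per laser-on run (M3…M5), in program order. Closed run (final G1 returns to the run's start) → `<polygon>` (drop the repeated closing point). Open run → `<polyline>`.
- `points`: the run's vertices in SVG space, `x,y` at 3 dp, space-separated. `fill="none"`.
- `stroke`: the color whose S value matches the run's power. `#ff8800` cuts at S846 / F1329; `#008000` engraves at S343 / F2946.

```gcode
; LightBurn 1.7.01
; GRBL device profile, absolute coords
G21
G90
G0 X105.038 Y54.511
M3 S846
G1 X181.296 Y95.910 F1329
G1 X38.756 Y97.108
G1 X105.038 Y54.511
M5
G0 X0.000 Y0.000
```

<svg xmlns="http://www.w3.org/2000/svg" width="237.431mm" height="268.336mm" viewBox="0 0 237.431 268.336">
  <polygon points="105.038,213.825 181.296,172.426 38.756,171.228" fill="none" stroke="#ff8800"/>
</svg>

y_svg = 268.336 − y_m. Every run uses S846, so all elements get stroke `#ff8800` (cut).

[1] closed run; points: 105.038,213.825 181.296,172.426 38.756,171.228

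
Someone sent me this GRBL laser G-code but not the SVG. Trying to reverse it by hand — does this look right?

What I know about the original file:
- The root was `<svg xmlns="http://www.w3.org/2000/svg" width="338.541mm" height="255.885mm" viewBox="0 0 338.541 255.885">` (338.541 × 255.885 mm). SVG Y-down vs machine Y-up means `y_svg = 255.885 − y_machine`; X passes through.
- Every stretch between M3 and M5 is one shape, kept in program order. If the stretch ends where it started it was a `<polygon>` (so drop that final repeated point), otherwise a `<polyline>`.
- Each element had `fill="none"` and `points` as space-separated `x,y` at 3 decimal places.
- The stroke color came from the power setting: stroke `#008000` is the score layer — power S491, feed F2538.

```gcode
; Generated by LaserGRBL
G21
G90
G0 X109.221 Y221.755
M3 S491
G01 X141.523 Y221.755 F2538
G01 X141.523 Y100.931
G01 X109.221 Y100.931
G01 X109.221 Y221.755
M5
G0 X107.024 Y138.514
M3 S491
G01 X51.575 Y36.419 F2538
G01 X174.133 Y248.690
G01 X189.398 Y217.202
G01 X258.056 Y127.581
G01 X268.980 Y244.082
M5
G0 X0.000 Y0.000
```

y_svg = 255.885 − y_m. Every run uses S491, so all elements get stroke `#008000` (score).

[1] closed run; points: 109.221,34.130 141.523,34.130 141.523,154.954 109.221,154.954

[2] open run; points: 107.024,117.371 51.575,219.466 174.133,7.195 189.398,38.683 258.056,128.304 268.980,11.803

<svg xmlns="http://www.w3.org/2000/svg" width="338.541mm" height="255.885mm" viewBox="0 0 338.541 255.885">
  <polygon points="109.221,34.130 141.523,34.130 141.523,154.954 109.221,154.954" fill="none" stroke="#008000"/>
  <polyline points="107.024,117.371 51.575,219.466 174.133,7.195 189.398,38.683 258.056,128.304 268.980,11.803" fill="none" stroke="#008000"/>
</svg>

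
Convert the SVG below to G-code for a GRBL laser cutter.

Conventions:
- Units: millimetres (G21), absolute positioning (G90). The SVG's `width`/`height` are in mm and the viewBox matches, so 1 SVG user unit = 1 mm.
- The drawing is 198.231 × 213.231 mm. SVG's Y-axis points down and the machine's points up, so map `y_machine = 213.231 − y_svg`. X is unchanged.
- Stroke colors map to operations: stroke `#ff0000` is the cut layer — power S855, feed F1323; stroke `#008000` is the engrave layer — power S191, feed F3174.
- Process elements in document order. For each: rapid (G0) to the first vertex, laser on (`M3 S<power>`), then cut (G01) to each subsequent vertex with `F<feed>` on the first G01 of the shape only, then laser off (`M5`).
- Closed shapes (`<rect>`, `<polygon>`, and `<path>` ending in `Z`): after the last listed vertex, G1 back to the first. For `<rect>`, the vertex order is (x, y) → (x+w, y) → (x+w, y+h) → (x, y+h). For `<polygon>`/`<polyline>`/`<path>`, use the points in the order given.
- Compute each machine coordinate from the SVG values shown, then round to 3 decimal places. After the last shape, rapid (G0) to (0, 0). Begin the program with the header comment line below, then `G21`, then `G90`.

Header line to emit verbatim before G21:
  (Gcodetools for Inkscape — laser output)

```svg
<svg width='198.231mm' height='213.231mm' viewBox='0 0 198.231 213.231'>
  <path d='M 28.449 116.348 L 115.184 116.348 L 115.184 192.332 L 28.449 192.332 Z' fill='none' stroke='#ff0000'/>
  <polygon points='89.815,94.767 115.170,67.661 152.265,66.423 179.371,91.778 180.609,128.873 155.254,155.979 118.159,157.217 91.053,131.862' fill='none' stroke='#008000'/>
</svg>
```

Since the viewBox matches the mm dimensions, user units are millimetres directly. The only transform is the Y-flip y_m = 213.231 − y_svg.

Shape 1 is a rectangle drawn with `<path>`. Its stroke #ff0000 means cut at S855, F1323. After flipping Y the toolpath is (28.449,96.883) → (115.184,96.883) → (115.184,20.899) → (28.449,20.899) → (28.449,96.883), returning to the start.

Shape 2 is a regular polygon drawn with `<polygon>`. Its stroke #008000 means engrave at S191, F3174. After flipping Y the toolpath is (89.815,118.464) → (115.170,145.570) → (152.265,146.808) → (179.371,121.453) → (180.609,84.358) → (155.254,57.252) → (118.159,56.014) → (91.053,81.369) → (89.815,118.464), returning to the start.

(Gcodetools for Inkscape — laser output)
G21
G90
G0 X28.449 Y96.883
M3 S855
G01 X115.184 Y96.883 F1323
G01 X115.184 Y20.899
G01 X28.449 Y20.899
G01 X28.449 Y96.883
M5
G0 X89.815 Y118.464
M3 S191
G01 X115.170 Y145.570 F3174
G01 X152.265 Y146.808
G01 X179.371 Y121.453
G01 X180.609 Y84.358
G01 X155.254 Y57.252
G01 X118.159 Y56.014
G01 X91.053 Y81.369
G01 X89.815 Y118.464
M5
G0 X0.000 Y0.000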